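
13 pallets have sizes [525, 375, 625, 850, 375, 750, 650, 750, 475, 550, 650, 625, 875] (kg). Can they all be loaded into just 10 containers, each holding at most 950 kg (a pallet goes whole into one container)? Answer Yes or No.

Total = 8075 kg; ⌈8075/950⌉ = 9.
10 pallets each exceed half the capacity and cannot share a container, forcing at least 10 containers.
The bound of 10 does not rule out 10, but exhaustive search shows no assignment into 10 containers of capacity 950 kg exists — the minimum is 11.

No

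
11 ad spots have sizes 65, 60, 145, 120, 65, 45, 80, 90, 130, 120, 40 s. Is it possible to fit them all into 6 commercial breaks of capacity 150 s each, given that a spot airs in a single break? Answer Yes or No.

Total = 960 s; ⌈960/150⌉ = 7.
At least 7 commercial breaks are required, but only 6 are allowed.

No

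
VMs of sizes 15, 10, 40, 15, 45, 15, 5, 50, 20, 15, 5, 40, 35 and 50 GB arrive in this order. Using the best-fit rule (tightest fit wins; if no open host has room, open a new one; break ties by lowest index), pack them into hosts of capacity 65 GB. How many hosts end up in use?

7

  15 → host 1 (new)  [load 15/65]
  10 → host 1  [load 25/65]
  40 → host 1  [load 65/65]
  15 → host 2 (new)  [load 15/65]
  45 → host 2  [load 60/65]
  15 → host 3 (new)  [load 15/65]
  5 → host 2  [load 65/65]
  50 → host 3  [load 65/65]
  20 → host 4 (new)  [load 20/65]
  15 → host 4  [load 35/65]
  5 → host 4  [load 40/65]
  40 → host 5 (new)  [load 40/65]
  35 → host 6 (new)  [load 35/65]
  50 → host 7 (new)  [load 50/65]
7 hosts opened.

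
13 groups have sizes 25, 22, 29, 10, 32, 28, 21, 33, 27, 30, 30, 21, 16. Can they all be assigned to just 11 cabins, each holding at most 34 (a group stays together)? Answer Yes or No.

Total = 324; ⌈324/34⌉ = 10.
11 groups each exceed half the capacity and cannot share a cabin, forcing at least 11 cabins.
The bound of 11 does not rule out 11, but exhaustive search shows no assignment into 11 cabins of capacity 34 exists — the minimum is 12.

No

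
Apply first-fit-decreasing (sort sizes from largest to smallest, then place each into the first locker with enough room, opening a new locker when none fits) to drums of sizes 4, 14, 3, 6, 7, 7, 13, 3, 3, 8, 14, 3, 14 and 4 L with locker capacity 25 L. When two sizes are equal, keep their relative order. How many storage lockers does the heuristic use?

Sorted descending: 14, 14, 14, 13, 8, 7, 7, 6, 4, 4, 3, 3, 3, 3.
  14 → locker 1 (new)  [load 14/25]
  14 → locker 2 (new)  [load 14/25]
  14 → locker 3 (new)  [load 14/25]
  13 → locker 4 (new)  [load 13/25]
  8 → locker 1  [load 22/25]
  7 → locker 2  [load 21/25]
  7 → locker 3  [load 21/25]
  6 → locker 4  [load 19/25]
  4 → locker 2  [load 25/25]
  4 → locker 3  [load 25/25]
  3 → locker 1  [load 25/25]
  3 → locker 4  [load 22/25]
  3 → locker 4  [load 25/25]
  3 → locker 5 (new)  [load 3/25]
5 storage lockers opened.

5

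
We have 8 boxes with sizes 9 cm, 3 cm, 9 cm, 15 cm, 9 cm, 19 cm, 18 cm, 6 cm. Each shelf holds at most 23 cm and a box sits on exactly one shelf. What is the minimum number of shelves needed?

Total = 19 + 18 + 15 + 9 + 9 + 9 + 6 + 3 = 88 cm.
Lower bound: ⌈88/23⌉ = 4 shelves.
A packing using 5 shelves:
  shelf 1: 19 + 3 = 22
  shelf 2: 18 = 18
  shelf 3: 15 + 6 = 21
  shelf 4: 9 + 9 = 18
  shelf 5: 9 = 9
No arrangement into 4 shelves stays within capacity, so 5 is optimal.

5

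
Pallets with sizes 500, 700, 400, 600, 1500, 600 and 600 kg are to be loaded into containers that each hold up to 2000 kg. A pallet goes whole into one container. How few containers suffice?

Total = 1500 + 700 + 600 + 600 + 600 + 500 + 400 = 4900 kg.
Lower bound: ⌈4900/2000⌉ = 3 containers.
A packing using 3 containers:
  container 1: 1500 + 500 = 2000
  container 2: 700 + 600 + 600 = 1900
  container 3: 600 + 400 = 1000
This matches the lower bound, so 3 is optimal.

3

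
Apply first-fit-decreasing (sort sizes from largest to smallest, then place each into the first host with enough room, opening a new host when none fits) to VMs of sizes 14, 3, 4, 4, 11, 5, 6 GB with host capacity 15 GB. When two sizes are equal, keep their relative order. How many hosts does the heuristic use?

Sorted descending: 14, 11, 6, 5, 4, 4, 3.
  14 → host 1 (new)  [load 14/15]
  11 → host 2 (new)  [load 11/15]
  6 → host 3 (new)  [load 6/15]
  5 → host 3  [load 11/15]
  4 → host 2  [load 15/15]
  4 → host 3  [load 15/15]
  3 → host 4 (new)  [load 3/15]
4 hosts opened.

4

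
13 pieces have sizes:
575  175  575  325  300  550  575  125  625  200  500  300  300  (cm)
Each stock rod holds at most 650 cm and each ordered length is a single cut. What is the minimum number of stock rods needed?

Total = 625 + 575 + 575 + 575 + 550 + 500 + 325 + 300 + 300 + 300 + 200 + 175 + 125 = 5125 cm.
Lower bound: ⌈5125/650⌉ = 8 stock rods.
A packing using 9 stock rods:
  stock rod 1: 625 = 625
  stock rod 2: 575 = 575
  stock rod 3: 575 = 575
  stock rod 4: 575 = 575
  stock rod 5: 550 = 550
  stock rod 6: 500 + 125 = 625
  stock rod 7: 325 + 300 = 625
  stock rod 8: 300 + 300 = 600
  stock rod 9: 200 + 175 = 375
No arrangement into 8 stock rods stays within capacity, so 9 is optimal.

9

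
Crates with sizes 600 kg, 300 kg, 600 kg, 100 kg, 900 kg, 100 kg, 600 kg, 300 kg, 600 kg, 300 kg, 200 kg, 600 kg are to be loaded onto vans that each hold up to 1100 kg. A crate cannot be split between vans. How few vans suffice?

Total = 900 + 600 + 600 + 600 + 600 + 600 + 300 + 300 + 300 + 200 + 100 + 100 = 5200 kg.
Lower bound: ⌈5200/1100⌉ = 5 vans.
Also, 6 crates each exceed 550 kg, and no two of those can share a van, so at least 6 vans are needed.
A packing using 6 vans:
  van 1: 900 + 200 = 1100
  van 2: 600 + 300 + 100 + 100 = 1100
  van 3: 600 + 300 = 900
  van 4: 600 + 300 = 900
  van 5: 600 = 600
  van 6: 600 = 600
This matches the lower bound, so 6 is optimal.

6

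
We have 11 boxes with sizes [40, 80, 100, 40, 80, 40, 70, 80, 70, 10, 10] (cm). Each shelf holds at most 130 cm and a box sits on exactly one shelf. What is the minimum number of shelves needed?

6

Total = 100 + 80 + 80 + 80 + 70 + 70 + 40 + 40 + 40 + 10 + 10 = 620 cm.
Lower bound: ⌈620/130⌉ = 5 shelves.
Also, 6 boxes each exceed 65 cm, and no two of those can share a shelf, so at least 6 shelves are needed.
A packing using 6 shelves:
  shelf 1: 100 + 10 + 10 = 120
  shelf 2: 80 + 40 = 120
  shelf 3: 80 + 40 = 120
  shelf 4: 80 + 40 = 120
  shelf 5: 70 = 70
  shelf 6: 70 = 70
This matches the lower bound, so 6 is optimal.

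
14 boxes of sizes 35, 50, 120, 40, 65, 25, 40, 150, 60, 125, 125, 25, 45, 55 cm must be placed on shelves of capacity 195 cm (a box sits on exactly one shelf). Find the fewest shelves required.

Total = 150 + 125 + 125 + 120 + 65 + 60 + 55 + 50 + 45 + 40 + 40 + 35 + 25 + 25 = 960 cm.
Lower bound: ⌈960/195⌉ = 5 shelves.
A packing using 5 shelves:
  shelf 1: 150 + 45 = 195
  shelf 2: 125 + 65 = 190
  shelf 3: 125 + 60 = 185
  shelf 4: 120 + 50 + 25 = 195
  shelf 5: 55 + 40 + 40 + 35 + 25 = 195
This matches the lower bound, so 5 is optimal.

5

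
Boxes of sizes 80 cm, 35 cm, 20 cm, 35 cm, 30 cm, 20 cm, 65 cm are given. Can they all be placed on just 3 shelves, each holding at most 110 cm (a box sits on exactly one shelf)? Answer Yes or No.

A valid assignment using 3 shelves:
  shelf 1: 80 + 30 = 110
  shelf 2: 65 + 35 = 100
  shelf 3: 35 + 20 + 20 = 75
Every load is within 110 cm, so 3 shelves suffice.

Yes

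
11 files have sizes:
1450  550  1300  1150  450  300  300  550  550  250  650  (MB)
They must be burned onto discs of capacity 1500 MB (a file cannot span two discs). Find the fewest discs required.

Total = 1450 + 1300 + 1150 + 650 + 550 + 550 + 550 + 450 + 300 + 300 + 250 = 7500 MB.
Lower bound: ⌈7500/1500⌉ = 5 discs.
A packing using 6 discs:
  disc 1: 1450 = 1450
  disc 2: 1300 = 1300
  disc 3: 1150 + 300 = 1450
  disc 4: 650 + 550 + 300 = 1500
  disc 5: 550 + 550 + 250 = 1350
  disc 6: 450 = 450
No arrangement into 5 discs stays within capacity, so 6 is optimal.

6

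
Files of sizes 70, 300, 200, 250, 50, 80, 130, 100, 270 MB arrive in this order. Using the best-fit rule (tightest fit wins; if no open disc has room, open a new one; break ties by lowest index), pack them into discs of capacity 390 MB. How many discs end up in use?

  70 → disc 1 (new)  [load 70/390]
  300 → disc 1  [load 370/390]
  200 → disc 2 (new)  [load 200/390]
  250 → disc 3 (new)  [load 250/390]
  50 → disc 3  [load 300/390]
  80 → disc 3  [load 380/390]
  130 → disc 2  [load 330/390]
  100 → disc 4 (new)  [load 100/390]
  270 → disc 4  [load 370/390]
4 discs opened.

4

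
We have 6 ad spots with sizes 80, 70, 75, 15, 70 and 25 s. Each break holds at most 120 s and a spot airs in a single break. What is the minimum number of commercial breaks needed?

4

Total = 80 + 75 + 70 + 70 + 25 + 15 = 335 s.
Lower bound: ⌈335/120⌉ = 3 commercial breaks.
Also, 4 ad spots each exceed 60 s, and no two of those can share a break, so at least 4 commercial breaks are needed.
A packing using 4 commercial breaks:
  break 1: 80 + 25 + 15 = 120
  break 2: 75 = 75
  break 3: 70 = 70
  break 4: 70 = 70
This matches the lower bound, so 4 is optimal.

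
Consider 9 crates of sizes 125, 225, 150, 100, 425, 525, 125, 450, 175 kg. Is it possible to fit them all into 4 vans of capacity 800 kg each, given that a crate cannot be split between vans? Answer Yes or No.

A valid assignment using 3 vans:
  van 1: 525 + 225 = 750
  van 2: 450 + 175 + 150 = 775
  van 3: 425 + 125 + 125 + 100 = 775
That uses only 3 ≤ 4, so 4 vans are enough.

Yes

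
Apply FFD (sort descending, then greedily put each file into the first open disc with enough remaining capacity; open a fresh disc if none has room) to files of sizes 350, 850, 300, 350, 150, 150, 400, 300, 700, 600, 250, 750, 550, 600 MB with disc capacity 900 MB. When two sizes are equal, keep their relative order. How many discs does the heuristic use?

8

Sorted descending: 850, 750, 700, 600, 600, 550, 400, 350, 350, 300, 300, 250, 150, 150.
  850 → disc 1 (new)  [load 850/900]
  750 → disc 2 (new)  [load 750/900]
  700 → disc 3 (new)  [load 700/900]
  600 → disc 4 (new)  [load 600/900]
  600 → disc 5 (new)  [load 600/900]
  550 → disc 6 (new)  [load 550/900]
  400 → disc 7 (new)  [load 400/900]
  350 → disc 6  [load 900/900]
  350 → disc 7  [load 750/900]
  300 → disc 4  [load 900/900]
  300 → disc 5  [load 900/900]
  250 → disc 8 (new)  [load 250/900]
  150 → disc 2  [load 900/900]
  150 → disc 3  [load 850/900]
8 discs opened.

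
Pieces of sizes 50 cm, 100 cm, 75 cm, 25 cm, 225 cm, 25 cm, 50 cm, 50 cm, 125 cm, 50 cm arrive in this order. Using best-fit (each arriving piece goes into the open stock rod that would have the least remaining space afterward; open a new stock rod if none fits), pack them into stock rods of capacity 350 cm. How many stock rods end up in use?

3

  50 → stock rod 1 (new)  [load 50/350]
  100 → stock rod 1  [load 150/350]
  75 → stock rod 1  [load 225/350]
  25 → stock rod 1  [load 250/350]
  225 → stock rod 2 (new)  [load 225/350]
  25 → stock rod 1  [load 275/350]
  50 → stock rod 1  [load 325/350]
  50 → stock rod 2  [load 275/350]
  125 → stock rod 3 (new)  [load 125/350]
  50 → stock rod 2  [load 325/350]
3 stock rods opened.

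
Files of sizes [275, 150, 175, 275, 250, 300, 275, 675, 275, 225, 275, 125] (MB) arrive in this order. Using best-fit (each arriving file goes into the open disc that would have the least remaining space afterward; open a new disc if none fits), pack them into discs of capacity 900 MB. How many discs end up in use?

  275 → disc 1 (new)  [load 275/900]
  150 → disc 1  [load 425/900]
  175 → disc 1  [load 600/900]
  275 → disc 1  [load 875/900]
  250 → disc 2 (new)  [load 250/900]
  300 → disc 2  [load 550/900]
  275 → disc 2  [load 825/900]
  675 → disc 3 (new)  [load 675/900]
  275 → disc 4 (new)  [load 275/900]
  225 → disc 3  [load 900/900]
  275 → disc 4  [load 550/900]
  125 → disc 4  [load 675/900]
4 discs opened.

4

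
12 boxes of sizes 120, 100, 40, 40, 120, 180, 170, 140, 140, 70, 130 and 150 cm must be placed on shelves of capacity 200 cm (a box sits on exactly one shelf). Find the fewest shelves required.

Total = 180 + 170 + 150 + 140 + 140 + 130 + 120 + 120 + 100 + 70 + 40 + 40 = 1400 cm.
Lower bound: ⌈1400/200⌉ = 7 shelves.
Also, 8 boxes each exceed 100 cm, and no two of those can share a shelf, so at least 8 shelves are needed.
A packing using 9 shelves:
  shelf 1: 180 = 180
  shelf 2: 170 = 170
  shelf 3: 150 + 40 = 190
  shelf 4: 140 + 40 = 180
  shelf 5: 140 = 140
  shelf 6: 130 + 70 = 200
  shelf 7: 120 = 120
  shelf 8: 120 = 120
  shelf 9: 100 = 100
No arrangement into 8 shelves stays within capacity, so 9 is optimal.

9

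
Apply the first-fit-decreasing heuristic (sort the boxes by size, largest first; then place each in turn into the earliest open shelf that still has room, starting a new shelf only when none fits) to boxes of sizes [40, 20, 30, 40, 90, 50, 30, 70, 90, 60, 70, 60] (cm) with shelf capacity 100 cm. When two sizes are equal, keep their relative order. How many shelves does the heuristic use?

Sorted descending: 90, 90, 70, 70, 60, 60, 50, 40, 40, 30, 30, 20.
  90 → shelf 1 (new)  [load 90/100]
  90 → shelf 2 (new)  [load 90/100]
  70 → shelf 3 (new)  [load 70/100]
  70 → shelf 4 (new)  [load 70/100]
  60 → shelf 5 (new)  [load 60/100]
  60 → shelf 6 (new)  [load 60/100]
  50 → shelf 7 (new)  [load 50/100]
  40 → shelf 5  [load 100/100]
  40 → shelf 6  [load 100/100]
  30 → shelf 3  [load 100/100]
  30 → shelf 4  [load 100/100]
  20 → shelf 7  [load 70/100]
7 shelves opened.

7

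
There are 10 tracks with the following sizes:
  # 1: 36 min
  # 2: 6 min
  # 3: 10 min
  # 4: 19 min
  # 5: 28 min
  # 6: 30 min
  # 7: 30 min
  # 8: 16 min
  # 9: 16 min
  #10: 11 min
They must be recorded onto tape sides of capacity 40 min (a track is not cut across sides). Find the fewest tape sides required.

Total = 36 + 30 + 30 + 28 + 19 + 16 + 16 + 11 + 10 + 6 = 202 min.
Lower bound: ⌈202/40⌉ = 6 tape sides.
A packing using 6 tape sides:
  side 1: 36 = 36
  side 2: 30 + 10 = 40
  side 3: 30 + 6 = 36
  side 4: 28 + 11 = 39
  side 5: 19 + 16 = 35
  side 6: 16 = 16
This matches the lower bound, so 6 is optimal.

6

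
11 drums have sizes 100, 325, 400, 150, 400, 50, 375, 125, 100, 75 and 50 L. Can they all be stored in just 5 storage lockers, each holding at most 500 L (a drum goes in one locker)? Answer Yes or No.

Yes

A valid assignment using 5 storage lockers:
  locker 1: 400 + 100 = 500
  locker 2: 400 + 100 = 500
  locker 3: 375 + 125 = 500
  locker 4: 325 + 150 = 475
  locker 5: 75 + 50 + 50 = 175
Every load is within 500 L, so 5 storage lockers suffice.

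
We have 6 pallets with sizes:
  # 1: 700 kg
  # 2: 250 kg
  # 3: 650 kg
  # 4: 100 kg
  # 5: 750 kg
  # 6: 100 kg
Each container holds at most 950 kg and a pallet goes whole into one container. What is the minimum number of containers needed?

3

Total = 750 + 700 + 650 + 250 + 100 + 100 = 2550 kg.
Lower bound: ⌈2550/950⌉ = 3 containers.
A packing using 3 containers:
  container 1: 750 + 100 + 100 = 950
  container 2: 700 + 250 = 950
  container 3: 650 = 650
This matches the lower bound, so 3 is optimal.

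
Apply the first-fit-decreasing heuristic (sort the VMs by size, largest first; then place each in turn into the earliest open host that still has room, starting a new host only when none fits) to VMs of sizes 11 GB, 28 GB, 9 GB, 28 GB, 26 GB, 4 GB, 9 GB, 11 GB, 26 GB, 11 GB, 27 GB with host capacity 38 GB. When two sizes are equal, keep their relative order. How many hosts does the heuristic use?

6

Sorted descending: 28, 28, 27, 26, 26, 11, 11, 11, 9, 9, 4.
  28 → host 1 (new)  [load 28/38]
  28 → host 2 (new)  [load 28/38]
  27 → host 3 (new)  [load 27/38]
  26 → host 4 (new)  [load 26/38]
  26 → host 5 (new)  [load 26/38]
  11 → host 3  [load 38/38]
  11 → host 4  [load 37/38]
  11 → host 5  [load 37/38]
  9 → host 1  [load 37/38]
  9 → host 2  [load 37/38]
  4 → host 6 (new)  [load 4/38]
6 hosts opened.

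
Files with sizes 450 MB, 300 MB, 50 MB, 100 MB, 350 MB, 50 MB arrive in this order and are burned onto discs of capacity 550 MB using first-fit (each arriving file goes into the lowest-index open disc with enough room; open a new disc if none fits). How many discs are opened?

  450 → disc 1 (new)  [load 450/550]
  300 → disc 2 (new)  [load 300/550]
  50 → disc 1  [load 500/550]
  100 → disc 2  [load 400/550]
  350 → disc 3 (new)  [load 350/550]
  50 → disc 1  [load 550/550]
3 discs opened.

3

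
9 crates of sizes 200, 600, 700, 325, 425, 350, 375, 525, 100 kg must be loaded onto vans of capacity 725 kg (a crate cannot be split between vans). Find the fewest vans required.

Total = 700 + 600 + 525 + 425 + 375 + 350 + 325 + 200 + 100 = 3600 kg.
Lower bound: ⌈3600/725⌉ = 5 vans.
A packing using 6 vans:
  van 1: 700 = 700
  van 2: 600 + 100 = 700
  van 3: 525 + 200 = 725
  van 4: 425 = 425
  van 5: 375 + 350 = 725
  van 6: 325 = 325
No arrangement into 5 vans stays within capacity, so 6 is optimal.

6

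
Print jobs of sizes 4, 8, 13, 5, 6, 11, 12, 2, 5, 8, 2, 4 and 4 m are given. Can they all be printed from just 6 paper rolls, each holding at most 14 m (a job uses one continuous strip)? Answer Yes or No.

No

Total = 84 m; ⌈84/14⌉ = 6.
The bound of 6 does not rule out 6, but exhaustive search shows no assignment into 6 paper rolls of capacity 14 m exists — the minimum is 7.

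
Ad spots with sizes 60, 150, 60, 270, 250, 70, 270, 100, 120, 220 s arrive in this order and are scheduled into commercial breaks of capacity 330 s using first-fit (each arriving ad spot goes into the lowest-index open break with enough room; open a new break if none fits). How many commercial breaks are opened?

  60 → break 1 (new)  [load 60/330]
  150 → break 1  [load 210/330]
  60 → break 1  [load 270/330]
  270 → break 2 (new)  [load 270/330]
  250 → break 3 (new)  [load 250/330]
  70 → break 3  [load 320/330]
  270 → break 4 (new)  [load 270/330]
  100 → break 5 (new)  [load 100/330]
  120 → break 5  [load 220/330]
  220 → break 6 (new)  [load 220/330]
6 commercial breaks opened.

6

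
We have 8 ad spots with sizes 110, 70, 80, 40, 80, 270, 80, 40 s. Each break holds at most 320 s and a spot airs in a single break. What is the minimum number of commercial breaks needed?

Total = 270 + 110 + 80 + 80 + 80 + 70 + 40 + 40 = 770 s.
Lower bound: ⌈770/320⌉ = 3 commercial breaks.
A packing using 3 commercial breaks:
  break 1: 270 + 40 = 310
  break 2: 110 + 80 + 80 + 40 = 310
  break 3: 80 + 70 = 150
This matches the lower bound, so 3 is optimal.

3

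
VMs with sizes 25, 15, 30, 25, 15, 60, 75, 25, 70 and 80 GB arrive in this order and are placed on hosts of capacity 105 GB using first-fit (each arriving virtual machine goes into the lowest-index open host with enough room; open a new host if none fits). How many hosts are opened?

5

  25 → host 1 (new)  [load 25/105]
  15 → host 1  [load 40/105]
  30 → host 1  [load 70/105]
  25 → host 1  [load 95/105]
  15 → host 2 (new)  [load 15/105]
  60 → host 2  [load 75/105]
  75 → host 3 (new)  [load 75/105]
  25 → host 2  [load 100/105]
  70 → host 4 (new)  [load 70/105]
  80 → host 5 (new)  [load 80/105]
5 hosts opened.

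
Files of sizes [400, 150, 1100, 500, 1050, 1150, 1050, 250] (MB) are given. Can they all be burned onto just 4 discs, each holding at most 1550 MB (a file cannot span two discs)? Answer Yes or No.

Yes

A valid assignment using 4 discs:
  disc 1: 1150 + 400 = 1550
  disc 2: 1100 + 250 + 150 = 1500
  disc 3: 1050 + 500 = 1550
  disc 4: 1050 = 1050
Every load is within 1550 MB, so 4 discs suffice.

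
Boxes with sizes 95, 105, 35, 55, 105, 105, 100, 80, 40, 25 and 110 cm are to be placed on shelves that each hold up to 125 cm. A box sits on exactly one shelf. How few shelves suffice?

Total = 110 + 105 + 105 + 105 + 100 + 95 + 80 + 55 + 40 + 35 + 25 = 855 cm.
Lower bound: ⌈855/125⌉ = 7 shelves.
A packing using 8 shelves:
  shelf 1: 110 = 110
  shelf 2: 105 = 105
  shelf 3: 105 = 105
  shelf 4: 105 = 105
  shelf 5: 100 + 25 = 125
  shelf 6: 95 = 95
  shelf 7: 80 + 40 = 120
  shelf 8: 55 + 35 = 90
No arrangement into 7 shelves stays within capacity, so 8 is optimal.

8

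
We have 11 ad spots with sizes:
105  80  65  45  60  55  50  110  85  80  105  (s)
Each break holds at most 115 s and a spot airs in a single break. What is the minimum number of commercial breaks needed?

9

Total = 110 + 105 + 105 + 85 + 80 + 80 + 65 + 60 + 55 + 50 + 45 = 840 s.
Lower bound: ⌈840/115⌉ = 8 commercial breaks.
A packing using 9 commercial breaks:
  break 1: 110 = 110
  break 2: 105 = 105
  break 3: 105 = 105
  break 4: 85 = 85
  break 5: 80 = 80
  break 6: 80 = 80
  break 7: 65 + 50 = 115
  break 8: 60 + 55 = 115
  break 9: 45 = 45
No arrangement into 8 commercial breaks stays within capacity, so 9 is optimal.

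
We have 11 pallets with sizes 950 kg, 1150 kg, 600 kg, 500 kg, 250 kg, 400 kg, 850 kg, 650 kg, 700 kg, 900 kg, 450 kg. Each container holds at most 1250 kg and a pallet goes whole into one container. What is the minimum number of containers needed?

7

Total = 1150 + 950 + 900 + 850 + 700 + 650 + 600 + 500 + 450 + 400 + 250 = 7400 kg.
Lower bound: ⌈7400/1250⌉ = 6 containers.
A packing using 7 containers:
  container 1: 1150 = 1150
  container 2: 950 + 250 = 1200
  container 3: 900 = 900
  container 4: 850 + 400 = 1250
  container 5: 700 + 500 = 1200
  container 6: 650 + 600 = 1250
  container 7: 450 = 450
No arrangement into 6 containers stays within capacity, so 7 is optimal.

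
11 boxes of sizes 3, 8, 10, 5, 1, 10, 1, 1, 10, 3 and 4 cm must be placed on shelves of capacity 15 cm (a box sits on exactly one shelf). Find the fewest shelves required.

Total = 10 + 10 + 10 + 8 + 5 + 4 + 3 + 3 + 1 + 1 + 1 = 56 cm.
Lower bound: ⌈56/15⌉ = 4 shelves.
A packing using 4 shelves:
  shelf 1: 10 + 5 = 15
  shelf 2: 10 + 4 + 1 = 15
  shelf 3: 10 + 3 + 1 + 1 = 15
  shelf 4: 8 + 3 = 11
This matches the lower bound, so 4 is optimal.

4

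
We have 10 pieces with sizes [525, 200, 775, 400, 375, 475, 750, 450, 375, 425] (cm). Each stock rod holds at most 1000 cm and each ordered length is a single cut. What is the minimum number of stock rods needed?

6

Total = 775 + 750 + 525 + 475 + 450 + 425 + 400 + 375 + 375 + 200 = 4750 cm.
Lower bound: ⌈4750/1000⌉ = 5 stock rods.
A packing using 6 stock rods:
  stock rod 1: 775 + 200 = 975
  stock rod 2: 750 = 750
  stock rod 3: 525 + 475 = 1000
  stock rod 4: 450 + 425 = 875
  stock rod 5: 400 + 375 = 775
  stock rod 6: 375 = 375
No arrangement into 5 stock rods stays within capacity, so 6 is optimal.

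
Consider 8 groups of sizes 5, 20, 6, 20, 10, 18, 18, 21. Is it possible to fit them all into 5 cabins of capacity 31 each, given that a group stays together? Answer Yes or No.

A valid assignment using 5 cabins:
  cabin 1: 21 + 10 = 31
  cabin 2: 20 + 6 + 5 = 31
  cabin 3: 20 = 20
  cabin 4: 18 = 18
  cabin 5: 18 = 18
Every load is within 31, so 5 cabins suffice.

Yes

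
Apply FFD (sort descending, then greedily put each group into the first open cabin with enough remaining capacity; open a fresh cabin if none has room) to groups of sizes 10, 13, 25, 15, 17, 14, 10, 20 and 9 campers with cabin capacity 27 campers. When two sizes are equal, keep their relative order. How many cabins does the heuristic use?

6

Sorted descending: 25, 20, 17, 15, 14, 13, 10, 10, 9.
  25 → cabin 1 (new)  [load 25/27]
  20 → cabin 2 (new)  [load 20/27]
  17 → cabin 3 (new)  [load 17/27]
  15 → cabin 4 (new)  [load 15/27]
  14 → cabin 5 (new)  [load 14/27]
  13 → cabin 5  [load 27/27]
  10 → cabin 3  [load 27/27]
  10 → cabin 4  [load 25/27]
  9 → cabin 6 (new)  [load 9/27]
6 cabins opened.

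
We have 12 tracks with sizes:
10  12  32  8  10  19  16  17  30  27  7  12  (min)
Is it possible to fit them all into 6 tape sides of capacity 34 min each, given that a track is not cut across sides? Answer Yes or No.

Total = 200 min; ⌈200/34⌉ = 6.
The bound of 6 does not rule out 6, but exhaustive search shows no assignment into 6 tape sides of capacity 34 min exists — the minimum is 7.

No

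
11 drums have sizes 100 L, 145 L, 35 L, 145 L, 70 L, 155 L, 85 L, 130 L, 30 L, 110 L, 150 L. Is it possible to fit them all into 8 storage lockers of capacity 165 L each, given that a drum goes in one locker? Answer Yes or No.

A valid assignment using 8 storage lockers:
  locker 1: 155 = 155
  locker 2: 150 = 150
  locker 3: 145 = 145
  locker 4: 145 = 145
  locker 5: 130 + 35 = 165
  locker 6: 110 + 30 = 140
  locker 7: 100 = 100
  locker 8: 85 + 70 = 155
Every load is within 165 L, so 8 storage lockers suffice.

Yes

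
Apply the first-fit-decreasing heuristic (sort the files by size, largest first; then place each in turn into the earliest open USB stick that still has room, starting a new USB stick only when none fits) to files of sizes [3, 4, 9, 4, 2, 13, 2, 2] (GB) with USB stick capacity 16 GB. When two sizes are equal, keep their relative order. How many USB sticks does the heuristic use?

3

Sorted descending: 13, 9, 4, 4, 3, 2, 2, 2.
  13 → USB stick 1 (new)  [load 13/16]
  9 → USB stick 2 (new)  [load 9/16]
  4 → USB stick 2  [load 13/16]
  4 → USB stick 3 (new)  [load 4/16]
  3 → USB stick 1  [load 16/16]
  2 → USB stick 2  [load 15/16]
  2 → USB stick 3  [load 6/16]
  2 → USB stick 3  [load 8/16]
3 USB sticks opened.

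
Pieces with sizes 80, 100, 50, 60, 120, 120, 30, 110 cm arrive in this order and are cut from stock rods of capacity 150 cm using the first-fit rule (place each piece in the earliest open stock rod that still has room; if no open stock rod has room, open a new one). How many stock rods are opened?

  80 → stock rod 1 (new)  [load 80/150]
  100 → stock rod 2 (new)  [load 100/150]
  50 → stock rod 1  [load 130/150]
  60 → stock rod 3 (new)  [load 60/150]
  120 → stock rod 4 (new)  [load 120/150]
  120 → stock rod 5 (new)  [load 120/150]
  30 → stock rod 2  [load 130/150]
  110 → stock rod 6 (new)  [load 110/150]
6 stock rods opened.

6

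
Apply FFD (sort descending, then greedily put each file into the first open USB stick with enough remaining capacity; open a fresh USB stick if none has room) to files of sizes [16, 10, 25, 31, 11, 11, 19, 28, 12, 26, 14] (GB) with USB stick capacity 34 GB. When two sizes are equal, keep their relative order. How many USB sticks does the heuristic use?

7

Sorted descending: 31, 28, 26, 25, 19, 16, 14, 12, 11, 11, 10.
  31 → USB stick 1 (new)  [load 31/34]
  28 → USB stick 2 (new)  [load 28/34]
  26 → USB stick 3 (new)  [load 26/34]
  25 → USB stick 4 (new)  [load 25/34]
  19 → USB stick 5 (new)  [load 19/34]
  16 → USB stick 6 (new)  [load 16/34]
  14 → USB stick 5  [load 33/34]
  12 → USB stick 6  [load 28/34]
  11 → USB stick 7 (new)  [load 11/34]
  11 → USB stick 7  [load 22/34]
  10 → USB stick 7  [load 32/34]
7 USB sticks opened.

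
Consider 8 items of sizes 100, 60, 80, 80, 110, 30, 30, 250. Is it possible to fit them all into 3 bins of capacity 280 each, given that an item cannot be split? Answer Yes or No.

A valid assignment using 3 bins:
  bin 1: 250 + 30 = 280
  bin 2: 110 + 100 + 60 = 270
  bin 3: 80 + 80 + 30 = 190
Every load is within 280, so 3 bins suffice.

Yes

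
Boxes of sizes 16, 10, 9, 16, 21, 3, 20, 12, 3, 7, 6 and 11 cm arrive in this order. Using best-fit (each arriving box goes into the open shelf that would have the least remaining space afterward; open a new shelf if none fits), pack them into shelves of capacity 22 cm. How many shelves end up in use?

7

  16 → shelf 1 (new)  [load 16/22]
  10 → shelf 2 (new)  [load 10/22]
  9 → shelf 2  [load 19/22]
  16 → shelf 3 (new)  [load 16/22]
  21 → shelf 4 (new)  [load 21/22]
  3 → shelf 2  [load 22/22]
  20 → shelf 5 (new)  [load 20/22]
  12 → shelf 6 (new)  [load 12/22]
  3 → shelf 1  [load 19/22]
  7 → shelf 6  [load 19/22]
  6 → shelf 3  [load 22/22]
  11 → shelf 7 (new)  [load 11/22]
7 shelves opened.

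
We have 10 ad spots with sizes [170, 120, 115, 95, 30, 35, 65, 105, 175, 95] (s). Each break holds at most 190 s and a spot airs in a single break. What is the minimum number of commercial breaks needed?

Total = 175 + 170 + 120 + 115 + 105 + 95 + 95 + 65 + 35 + 30 = 1005 s.
Lower bound: ⌈1005/190⌉ = 6 commercial breaks.
A packing using 6 commercial breaks:
  break 1: 175 = 175
  break 2: 170 = 170
  break 3: 120 + 65 = 185
  break 4: 115 + 35 + 30 = 180
  break 5: 105 = 105
  break 6: 95 + 95 = 190
This matches the lower bound, so 6 is optimal.

6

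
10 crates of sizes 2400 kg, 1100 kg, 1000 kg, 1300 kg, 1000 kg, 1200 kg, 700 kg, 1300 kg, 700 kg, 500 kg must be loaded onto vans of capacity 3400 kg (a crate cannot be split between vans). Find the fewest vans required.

4

Total = 2400 + 1300 + 1300 + 1200 + 1100 + 1000 + 1000 + 700 + 700 + 500 = 11200 kg.
Lower bound: ⌈11200/3400⌉ = 4 vans.
A packing using 4 vans:
  van 1: 2400 + 1000 = 3400
  van 2: 1300 + 1300 + 700 = 3300
  van 3: 1200 + 1100 + 1000 = 3300
  van 4: 700 + 500 = 1200
This matches the lower bound, so 4 is optimal.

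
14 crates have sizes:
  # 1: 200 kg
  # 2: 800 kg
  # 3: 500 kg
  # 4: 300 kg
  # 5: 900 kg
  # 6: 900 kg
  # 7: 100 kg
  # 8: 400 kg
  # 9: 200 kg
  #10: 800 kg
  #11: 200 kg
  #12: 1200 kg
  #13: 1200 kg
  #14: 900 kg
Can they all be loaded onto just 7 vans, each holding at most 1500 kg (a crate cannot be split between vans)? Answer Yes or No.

Yes

A valid assignment using 7 vans:
  van 1: 1200 + 300 = 1500
  van 2: 1200 + 200 + 100 = 1500
  van 3: 900 + 500 = 1400
  van 4: 900 + 400 + 200 = 1500
  van 5: 900 + 200 = 1100
  van 6: 800 = 800
  van 7: 800 = 800
Every load is within 1500 kg, so 7 vans suffice.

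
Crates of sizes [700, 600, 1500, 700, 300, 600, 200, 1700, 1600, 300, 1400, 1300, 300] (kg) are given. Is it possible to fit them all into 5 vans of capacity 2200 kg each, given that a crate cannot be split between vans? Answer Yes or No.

No

Total = 11200 kg; ⌈11200/2200⌉ = 6.
At least 6 vans are required, but only 5 are allowed.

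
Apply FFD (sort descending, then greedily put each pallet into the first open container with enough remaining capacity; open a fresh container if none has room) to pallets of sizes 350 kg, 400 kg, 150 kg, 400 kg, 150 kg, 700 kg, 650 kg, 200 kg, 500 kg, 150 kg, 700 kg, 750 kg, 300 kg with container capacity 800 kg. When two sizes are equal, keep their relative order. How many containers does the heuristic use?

8

Sorted descending: 750, 700, 700, 650, 500, 400, 400, 350, 300, 200, 150, 150, 150.
  750 → container 1 (new)  [load 750/800]
  700 → container 2 (new)  [load 700/800]
  700 → container 3 (new)  [load 700/800]
  650 → container 4 (new)  [load 650/800]
  500 → container 5 (new)  [load 500/800]
  400 → container 6 (new)  [load 400/800]
  400 → container 6  [load 800/800]
  350 → container 7 (new)  [load 350/800]
  300 → container 5  [load 800/800]
  200 → container 7  [load 550/800]
  150 → container 4  [load 800/800]
  150 → container 7  [load 700/800]
  150 → container 8 (new)  [load 150/800]
8 containers opened.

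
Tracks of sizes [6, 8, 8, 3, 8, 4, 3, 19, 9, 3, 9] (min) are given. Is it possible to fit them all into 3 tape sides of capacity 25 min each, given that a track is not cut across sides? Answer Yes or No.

No

Total = 80 min; ⌈80/25⌉ = 4.
At least 4 tape sides are required, but only 3 are allowed.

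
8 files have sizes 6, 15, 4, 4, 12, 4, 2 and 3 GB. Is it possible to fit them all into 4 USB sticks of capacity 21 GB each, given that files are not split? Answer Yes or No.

Yes

A valid assignment using 3 USB sticks:
  USB stick 1: 15 + 6 = 21
  USB stick 2: 12 + 4 + 4 = 20
  USB stick 3: 4 + 3 + 2 = 9
That uses only 3 ≤ 4, so 4 USB sticks are enough.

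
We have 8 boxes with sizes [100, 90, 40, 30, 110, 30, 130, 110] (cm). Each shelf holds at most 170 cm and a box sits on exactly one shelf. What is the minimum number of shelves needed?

Total = 130 + 110 + 110 + 100 + 90 + 40 + 30 + 30 = 640 cm.
Lower bound: ⌈640/170⌉ = 4 shelves.
Also, 5 boxes each exceed 85 cm, and no two of those can share a shelf, so at least 5 shelves are needed.
A packing using 5 shelves:
  shelf 1: 130 + 40 = 170
  shelf 2: 110 + 30 + 30 = 170
  shelf 3: 110 = 110
  shelf 4: 100 = 100
  shelf 5: 90 = 90
This matches the lower bound, so 5 is optimal.

5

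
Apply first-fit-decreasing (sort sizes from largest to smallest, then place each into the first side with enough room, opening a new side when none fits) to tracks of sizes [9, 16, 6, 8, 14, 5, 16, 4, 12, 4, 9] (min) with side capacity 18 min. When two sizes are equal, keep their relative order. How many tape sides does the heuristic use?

6

Sorted descending: 16, 16, 14, 12, 9, 9, 8, 6, 5, 4, 4.
  16 → side 1 (new)  [load 16/18]
  16 → side 2 (new)  [load 16/18]
  14 → side 3 (new)  [load 14/18]
  12 → side 4 (new)  [load 12/18]
  9 → side 5 (new)  [load 9/18]
  9 → side 5  [load 18/18]
  8 → side 6 (new)  [load 8/18]
  6 → side 4  [load 18/18]
  5 → side 6  [load 13/18]
  4 → side 3  [load 18/18]
  4 → side 6  [load 17/18]
6 tape sides opened.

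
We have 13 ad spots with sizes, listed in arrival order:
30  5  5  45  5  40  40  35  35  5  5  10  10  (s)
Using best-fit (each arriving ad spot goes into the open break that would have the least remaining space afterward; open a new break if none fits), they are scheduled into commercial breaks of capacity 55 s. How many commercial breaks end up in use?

6

  30 → break 1 (new)  [load 30/55]
  5 → break 1  [load 35/55]
  5 → break 1  [load 40/55]
  45 → break 2 (new)  [load 45/55]
  5 → break 2  [load 50/55]
  40 → break 3 (new)  [load 40/55]
  40 → break 4 (new)  [load 40/55]
  35 → break 5 (new)  [load 35/55]
  35 → break 6 (new)  [load 35/55]
  5 → break 2  [load 55/55]
  5 → break 1  [load 45/55]
  10 → break 1  [load 55/55]
  10 → break 3  [load 50/55]
6 commercial breaks opened.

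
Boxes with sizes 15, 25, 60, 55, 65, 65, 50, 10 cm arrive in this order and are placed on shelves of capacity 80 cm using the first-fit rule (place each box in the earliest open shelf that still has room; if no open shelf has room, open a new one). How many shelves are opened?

  15 → shelf 1 (new)  [load 15/80]
  25 → shelf 1  [load 40/80]
  60 → shelf 2 (new)  [load 60/80]
  55 → shelf 3 (new)  [load 55/80]
  65 → shelf 4 (new)  [load 65/80]
  65 → shelf 5 (new)  [load 65/80]
  50 → shelf 6 (new)  [load 50/80]
  10 → shelf 1  [load 50/80]
6 shelves opened.

6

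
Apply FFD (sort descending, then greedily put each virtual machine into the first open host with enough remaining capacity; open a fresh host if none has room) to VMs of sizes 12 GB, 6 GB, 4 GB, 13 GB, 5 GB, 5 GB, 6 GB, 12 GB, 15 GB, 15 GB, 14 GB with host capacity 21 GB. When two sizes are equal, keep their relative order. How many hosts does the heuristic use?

6

Sorted descending: 15, 15, 14, 13, 12, 12, 6, 6, 5, 5, 4.
  15 → host 1 (new)  [load 15/21]
  15 → host 2 (new)  [load 15/21]
  14 → host 3 (new)  [load 14/21]
  13 → host 4 (new)  [load 13/21]
  12 → host 5 (new)  [load 12/21]
  12 → host 6 (new)  [load 12/21]
  6 → host 1  [load 21/21]
  6 → host 2  [load 21/21]
  5 → host 3  [load 19/21]
  5 → host 4  [load 18/21]
  4 → host 5  [load 16/21]
6 hosts opened.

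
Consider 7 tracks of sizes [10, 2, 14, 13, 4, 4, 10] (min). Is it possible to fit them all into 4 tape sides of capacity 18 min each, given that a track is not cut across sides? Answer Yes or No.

Yes

A valid assignment using 4 tape sides:
  side 1: 14 + 4 = 18
  side 2: 13 + 4 = 17
  side 3: 10 + 2 = 12
  side 4: 10 = 10
Every load is within 18 min, so 4 tape sides suffice.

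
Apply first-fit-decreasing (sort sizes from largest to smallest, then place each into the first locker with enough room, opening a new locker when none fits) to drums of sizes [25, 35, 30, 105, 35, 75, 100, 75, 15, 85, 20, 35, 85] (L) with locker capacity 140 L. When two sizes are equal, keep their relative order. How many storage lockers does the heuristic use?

Sorted descending: 105, 100, 85, 85, 75, 75, 35, 35, 35, 30, 25, 20, 15.
  105 → locker 1 (new)  [load 105/140]
  100 → locker 2 (new)  [load 100/140]
  85 → locker 3 (new)  [load 85/140]
  85 → locker 4 (new)  [load 85/140]
  75 → locker 5 (new)  [load 75/140]
  75 → locker 6 (new)  [load 75/140]
  35 → locker 1  [load 140/140]
  35 → locker 2  [load 135/140]
  35 → locker 3  [load 120/140]
  30 → locker 4  [load 115/140]
  25 → locker 4  [load 140/140]
  20 → locker 3  [load 140/140]
  15 → locker 5  [load 90/140]
6 storage lockers opened.

6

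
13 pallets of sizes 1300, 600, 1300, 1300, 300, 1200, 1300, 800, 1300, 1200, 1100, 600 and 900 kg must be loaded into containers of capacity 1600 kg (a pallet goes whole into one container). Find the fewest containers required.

Total = 1300 + 1300 + 1300 + 1300 + 1300 + 1200 + 1200 + 1100 + 900 + 800 + 600 + 600 + 300 = 13200 kg.
Lower bound: ⌈13200/1600⌉ = 9 containers.
A packing using 10 containers:
  container 1: 1300 + 300 = 1600
  container 2: 1300 = 1300
  container 3: 1300 = 1300
  container 4: 1300 = 1300
  container 5: 1300 = 1300
  container 6: 1200 = 1200
  container 7: 1200 = 1200
  container 8: 1100 = 1100
  container 9: 900 + 600 = 1500
  container 10: 800 + 600 = 1400
No arrangement into 9 containers stays within capacity, so 10 is optimal.

10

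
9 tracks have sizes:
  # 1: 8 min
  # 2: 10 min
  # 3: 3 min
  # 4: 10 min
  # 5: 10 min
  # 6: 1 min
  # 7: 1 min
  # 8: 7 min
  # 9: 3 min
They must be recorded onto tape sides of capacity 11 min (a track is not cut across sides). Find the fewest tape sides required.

Total = 10 + 10 + 10 + 8 + 7 + 3 + 3 + 1 + 1 = 53 min.
Lower bound: ⌈53/11⌉ = 5 tape sides.
A packing using 5 tape sides:
  side 1: 10 + 1 = 11
  side 2: 10 + 1 = 11
  side 3: 10 = 10
  side 4: 8 + 3 = 11
  side 5: 7 + 3 = 10
This matches the lower bound, so 5 is optimal.

5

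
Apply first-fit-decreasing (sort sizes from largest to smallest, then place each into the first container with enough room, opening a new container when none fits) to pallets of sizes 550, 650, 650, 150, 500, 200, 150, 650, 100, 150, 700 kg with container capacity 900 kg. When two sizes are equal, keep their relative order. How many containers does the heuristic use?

Sorted descending: 700, 650, 650, 650, 550, 500, 200, 150, 150, 150, 100.
  700 → container 1 (new)  [load 700/900]
  650 → container 2 (new)  [load 650/900]
  650 → container 3 (new)  [load 650/900]
  650 → container 4 (new)  [load 650/900]
  550 → container 5 (new)  [load 550/900]
  500 → container 6 (new)  [load 500/900]
  200 → container 1  [load 900/900]
  150 → container 2  [load 800/900]
  150 → container 3  [load 800/900]
  150 → container 4  [load 800/900]
  100 → container 2  [load 900/900]
6 containers opened.

6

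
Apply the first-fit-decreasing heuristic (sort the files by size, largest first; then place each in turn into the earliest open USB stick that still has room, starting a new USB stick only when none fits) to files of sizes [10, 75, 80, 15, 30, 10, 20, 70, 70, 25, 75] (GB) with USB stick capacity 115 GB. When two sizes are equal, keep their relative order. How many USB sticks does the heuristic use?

Sorted descending: 80, 75, 75, 70, 70, 30, 25, 20, 15, 10, 10.
  80 → USB stick 1 (new)  [load 80/115]
  75 → USB stick 2 (new)  [load 75/115]
  75 → USB stick 3 (new)  [load 75/115]
  70 → USB stick 4 (new)  [load 70/115]
  70 → USB stick 5 (new)  [load 70/115]
  30 → USB stick 1  [load 110/115]
  25 → USB stick 2  [load 100/115]
  20 → USB stick 3  [load 95/115]
  15 → USB stick 2  [load 115/115]
  10 → USB stick 3  [load 105/115]
  10 → USB stick 3  [load 115/115]
5 USB sticks opened.

5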